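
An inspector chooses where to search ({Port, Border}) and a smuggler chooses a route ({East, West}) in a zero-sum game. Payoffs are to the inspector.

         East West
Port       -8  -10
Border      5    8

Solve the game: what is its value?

5

Row minima: Port → -10, Border → 5; maximin = 5.
Column maxima: East → 5, West → 8; minimax = 5.
Since maximin = minimax = 5, there is a saddle point and the value is 5.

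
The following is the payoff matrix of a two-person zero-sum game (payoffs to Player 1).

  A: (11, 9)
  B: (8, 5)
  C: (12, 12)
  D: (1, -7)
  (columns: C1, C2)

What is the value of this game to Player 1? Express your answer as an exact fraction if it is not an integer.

12

Row minima: A → 9, B → 5, C → 12, D → -7; maximin = 12.
Column maxima: C1 → 12, C2 → 12; minimax = 12.
Since maximin = minimax = 12, there is a saddle point and the value is 12.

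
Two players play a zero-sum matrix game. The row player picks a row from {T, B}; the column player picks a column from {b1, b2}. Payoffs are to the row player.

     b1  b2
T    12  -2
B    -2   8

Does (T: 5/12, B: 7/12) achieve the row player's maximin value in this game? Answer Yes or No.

Yes

Against b1 this mix gives (5/12)·12 + (7/12)·(-2) = 23/6.
Against b2 this mix gives (5/12)·(-2) + (7/12)·8 = 23/6.
All of the column player's active replies (b1, b2) yield 23/6, and no column does worse for the row player. The mix makes the column player indifferent and guarantees 23/6, so it is optimal.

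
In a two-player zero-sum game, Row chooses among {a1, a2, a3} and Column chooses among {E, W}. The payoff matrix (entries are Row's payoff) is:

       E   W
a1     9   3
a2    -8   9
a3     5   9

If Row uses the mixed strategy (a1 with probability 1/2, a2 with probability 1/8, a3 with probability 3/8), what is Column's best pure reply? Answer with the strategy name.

If Column plays E, Row's expected payoff is (1/2)·9 + (1/8)·(-8) + (3/8)·5 = 43/8.
If Column plays W, Row's expected payoff is (1/2)·3 + (1/8)·9 + (3/8)·9 = 6.
Column minimizes Row's payoff; the smallest is 43/8, so the best response is E.

E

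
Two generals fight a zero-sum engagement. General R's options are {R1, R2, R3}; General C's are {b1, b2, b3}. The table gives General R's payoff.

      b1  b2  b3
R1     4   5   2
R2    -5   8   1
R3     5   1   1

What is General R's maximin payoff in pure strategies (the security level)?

Row minima: R1 → 2, R2 → -5, R3 → 1.
The best of these is 2.

2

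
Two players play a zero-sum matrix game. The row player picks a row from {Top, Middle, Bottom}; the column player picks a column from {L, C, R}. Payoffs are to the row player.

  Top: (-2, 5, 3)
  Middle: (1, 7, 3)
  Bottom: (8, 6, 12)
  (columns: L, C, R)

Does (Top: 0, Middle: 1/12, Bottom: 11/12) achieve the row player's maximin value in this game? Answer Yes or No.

Against L this mix gives (1/12)·1 + (11/12)·8 = 89/12.
Against C this mix gives (1/12)·7 + (11/12)·6 = 73/12.
Against R this mix gives (1/12)·3 + (11/12)·12 = 45/4.
The column player will play C, holding the row player to 73/12. Shifting weight toward the row that does better against C would raise this floor (the equalizing mix achieves 25/4 against both C and L), so the proposed strategy is not optimal.

No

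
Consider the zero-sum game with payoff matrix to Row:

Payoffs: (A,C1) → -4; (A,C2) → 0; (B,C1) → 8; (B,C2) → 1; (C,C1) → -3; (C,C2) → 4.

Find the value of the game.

5/2

Row minima: A → -4, B → 1, C → -3; maximin = 1.
Column maxima: C1 → 8, C2 → 4; minimax = 4.
1 ≠ 4, so there is no saddle point; optimal play is mixed.
A is strictly dominated by B, so Row never plays it.
On the remaining 2×2 (B, C vs C1, C2):
Let Row play B with probability p. Expected payoff against C1: 8p + (-3)(1−p) = 11p − 3; against C2: 1p + 4(1−p) = −3p + 4.
Setting these equal: 11p − 3 = −3p + 4 ⇒ 14p = 7 ⇒ p = 1/2, and the value is (11)·(1/2) − 3 = 5/2.
For Column: with q = P(C1), equating B's and C's payoffs gives 7q + 1 = −7q + 4 ⇒ q = 3/14.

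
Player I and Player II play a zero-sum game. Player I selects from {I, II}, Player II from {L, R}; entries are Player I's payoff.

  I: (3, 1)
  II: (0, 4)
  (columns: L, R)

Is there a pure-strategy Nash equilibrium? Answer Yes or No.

Row minima: I → 1, II → 0; maximin = 1.
Column maxima: L → 3, R → 4; minimax = 3.
1 ≠ 3, so no pure-strategy equilibrium exists.

No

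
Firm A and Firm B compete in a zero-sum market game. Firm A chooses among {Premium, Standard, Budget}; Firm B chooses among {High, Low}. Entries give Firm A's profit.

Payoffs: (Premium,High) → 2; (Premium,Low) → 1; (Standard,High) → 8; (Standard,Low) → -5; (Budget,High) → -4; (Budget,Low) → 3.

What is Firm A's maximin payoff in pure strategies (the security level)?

Row minima: Premium → 1, Standard → -5, Budget → -4.
The best of these is 1.

1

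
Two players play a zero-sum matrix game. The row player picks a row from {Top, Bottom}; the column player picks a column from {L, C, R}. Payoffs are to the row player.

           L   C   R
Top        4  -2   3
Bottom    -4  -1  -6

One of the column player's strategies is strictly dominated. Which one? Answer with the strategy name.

L

R holds the row player's payoff strictly below L in every row: 3 < 4, -6 < -4.
So L is strictly dominated for the column player.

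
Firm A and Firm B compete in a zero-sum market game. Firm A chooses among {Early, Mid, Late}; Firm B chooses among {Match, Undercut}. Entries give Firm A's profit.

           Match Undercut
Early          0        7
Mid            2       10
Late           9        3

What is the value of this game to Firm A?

6

Row minima: Early → 0, Mid → 2, Late → 3; maximin = 3.
Column maxima: Match → 9, Undercut → 10; minimax = 9.
3 ≠ 9, so there is no saddle point; optimal play is mixed.
Early is strictly dominated by Mid, so Firm A never plays it.
On the remaining 2×2 (Mid, Late vs Match, Undercut):
Let Firm A play Mid with probability p. Expected payoff against Match: 2p + 9(1−p) = −7p + 9; against Undercut: 10p + 3(1−p) = 7p + 3.
Setting these equal: −7p + 9 = 7p + 3 ⇒ −14p = -6 ⇒ p = 3/7, and the value is (-7)·(3/7) + 9 = 6.
For Firm B: with q = P(Match), equating Mid's and Late's payoffs gives −8q + 10 = 6q + 3 ⇒ q = 1/2.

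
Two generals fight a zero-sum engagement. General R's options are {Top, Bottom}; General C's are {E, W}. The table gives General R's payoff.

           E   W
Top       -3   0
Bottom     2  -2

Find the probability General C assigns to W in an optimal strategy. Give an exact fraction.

5/7

Row minima: Top → -3, Bottom → -2; maximin = -2.
Column maxima: E → 2, W → 0; minimax = 0.
-2 ≠ 0, so there is no saddle point; optimal play is mixed.
Let General R play Top with probability p. Expected payoff against E: (-3)p + 2(1−p) = −5p + 2; against W: 0p + (-2)(1−p) = 2p − 2.
Setting these equal: −5p + 2 = 2p − 2 ⇒ −7p = -4 ⇒ p = 4/7, and the value is (-5)·(4/7) + 2 = -6/7.
For General C: with q = P(E), equating Top's and Bottom's payoffs gives −3q = 4q − 2 ⇒ q = 2/7.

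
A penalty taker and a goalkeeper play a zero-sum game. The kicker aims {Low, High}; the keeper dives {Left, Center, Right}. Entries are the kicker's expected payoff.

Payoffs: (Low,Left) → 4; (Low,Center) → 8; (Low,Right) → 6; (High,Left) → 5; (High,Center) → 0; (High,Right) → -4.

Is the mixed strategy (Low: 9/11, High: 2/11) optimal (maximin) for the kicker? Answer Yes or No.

Yes

Against Left this mix gives (9/11)·4 + (2/11)·5 = 46/11.
Against Center this mix gives (9/11)·8 + (2/11)·0 = 72/11.
Against Right this mix gives (9/11)·6 + (2/11)·(-4) = 46/11.
All of the keeper's active replies (Left, Right) yield 46/11, and no column does worse for the kicker. The mix makes the keeper indifferent and guarantees 46/11, so it is optimal.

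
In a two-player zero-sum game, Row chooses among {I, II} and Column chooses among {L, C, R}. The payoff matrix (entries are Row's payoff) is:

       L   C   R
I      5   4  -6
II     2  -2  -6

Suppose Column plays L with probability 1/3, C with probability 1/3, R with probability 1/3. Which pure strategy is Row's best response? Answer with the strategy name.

Expected payoff of I: (1/3)·5 + (1/3)·4 + (1/3)·(-6) = 1.
Expected payoff of II: (1/3)·2 + (1/3)·(-2) + (1/3)·(-6) = -2.
The largest is 1, so Row's best response is I.

I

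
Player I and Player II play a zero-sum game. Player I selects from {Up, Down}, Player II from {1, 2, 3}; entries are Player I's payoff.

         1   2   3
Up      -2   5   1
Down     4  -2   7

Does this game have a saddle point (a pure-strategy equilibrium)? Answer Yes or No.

Row minima: Up → -2, Down → -2; maximin = -2.
Column maxima: 1 → 4, 2 → 5, 3 → 7; minimax = 4.
-2 ≠ 4, so no pure-strategy equilibrium exists.

No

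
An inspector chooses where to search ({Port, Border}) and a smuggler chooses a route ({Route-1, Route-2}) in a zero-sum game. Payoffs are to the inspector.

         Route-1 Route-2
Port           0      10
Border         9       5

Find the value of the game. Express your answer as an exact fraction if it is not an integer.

45/7

Row minima: Port → 0, Border → 5; maximin = 5.
Column maxima: Route-1 → 9, Route-2 → 10; minimax = 9.
5 ≠ 9, so there is no saddle point; optimal play is mixed.
Let the inspector play Port with probability p. Expected payoff against Route-1: 0p + 9(1−p) = −9p + 9; against Route-2: 10p + 5(1−p) = 5p + 5.
Setting these equal: −9p + 9 = 5p + 5 ⇒ −14p = -4 ⇒ p = 2/7, and the value is (-9)·(2/7) + 9 = 45/7.
For the smuggler: with q = P(Route-1), equating Port's and Border's payoffs gives −10q + 10 = 4q + 5 ⇒ q = 5/14.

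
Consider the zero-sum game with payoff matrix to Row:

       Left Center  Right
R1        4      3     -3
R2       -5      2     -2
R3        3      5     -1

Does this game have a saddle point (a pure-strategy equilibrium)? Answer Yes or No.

Row minima: R1 → -3, R2 → -5, R3 → -1; maximin = -1.
Column maxima: Left → 4, Center → 5, Right → -1; minimax = -1.
maximin = minimax = -1, so a saddle point exists.

Yes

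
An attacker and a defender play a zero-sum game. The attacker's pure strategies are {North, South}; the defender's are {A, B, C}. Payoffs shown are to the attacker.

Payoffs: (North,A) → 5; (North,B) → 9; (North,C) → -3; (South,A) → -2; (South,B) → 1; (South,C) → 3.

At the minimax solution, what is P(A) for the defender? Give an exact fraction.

Row minima: North → -3, South → -2; maximin = -2.
Column maxima: A → 5, B → 9, C → 3; minimax = 3.
-2 ≠ 3, so there is no saddle point; optimal play is mixed.
B is strictly dominated by A (it gives the attacker strictly more in every row), so the defender never plays it.
On the remaining 2×2 (North, South vs A, C):
Let the attacker play North with probability p. Expected payoff against A: 5p + (-2)(1−p) = 7p − 2; against C: (-3)p + 3(1−p) = −6p + 3.
Setting these equal: 7p − 2 = −6p + 3 ⇒ 13p = 5 ⇒ p = 5/13, and the value is (7)·(5/13) − 2 = 9/13.
For the defender: with q = P(A), equating North's and South's payoffs gives 8q − 3 = −5q + 3 ⇒ q = 6/13.

6/13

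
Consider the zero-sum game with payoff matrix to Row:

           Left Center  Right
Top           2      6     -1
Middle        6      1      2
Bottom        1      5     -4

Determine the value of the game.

13/8

Row minima: Top → -1, Middle → 1, Bottom → -4; maximin = 1.
Column maxima: Left → 6, Center → 6, Right → 2; minimax = 2.
1 ≠ 2, so there is no saddle point; optimal play is mixed.
Bottom is strictly dominated by Top, so Row never plays it.
Left is strictly dominated by Right (it gives Row strictly more in every row), so Column never plays it.
On the remaining 2×2 (Top, Middle vs Center, Right):
Let Row play Top with probability p. Expected payoff against Center: 6p + 1(1−p) = 5p + 1; against Right: (-1)p + 2(1−p) = −3p + 2.
Setting these equal: 5p + 1 = −3p + 2 ⇒ 8p = 1 ⇒ p = 1/8, and the value is (5)·(1/8) + 1 = 13/8.
For Column: with q = P(Center), equating Top's and Middle's payoffs gives 7q − 1 = −q + 2 ⇒ q = 3/8.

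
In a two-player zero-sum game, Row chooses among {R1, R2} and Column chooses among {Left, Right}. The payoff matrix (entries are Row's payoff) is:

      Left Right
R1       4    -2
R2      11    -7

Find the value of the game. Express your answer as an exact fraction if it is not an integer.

-2

Row minima: R1 → -2, R2 → -7; maximin = -2.
Column maxima: Left → 11, Right → -2; minimax = -2.
Since maximin = minimax = -2, there is a saddle point and the value is -2.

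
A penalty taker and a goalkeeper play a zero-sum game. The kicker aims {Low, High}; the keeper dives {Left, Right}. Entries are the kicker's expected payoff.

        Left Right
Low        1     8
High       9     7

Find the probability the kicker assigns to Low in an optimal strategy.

Row minima: Low → 1, High → 7; maximin = 7.
Column maxima: Left → 9, Right → 8; minimax = 8.
7 ≠ 8, so there is no saddle point; optimal play is mixed.
Let the kicker play Low with probability p. Expected payoff against Left: 1p + 9(1−p) = −8p + 9; against Right: 8p + 7(1−p) = p + 7.
Setting these equal: −8p + 9 = p + 7 ⇒ −9p = -2 ⇒ p = 2/9, and the value is (-8)·(2/9) + 9 = 65/9.
For the keeper: with q = P(Left), equating Low's and High's payoffs gives −7q + 8 = 2q + 7 ⇒ q = 1/9.

2/9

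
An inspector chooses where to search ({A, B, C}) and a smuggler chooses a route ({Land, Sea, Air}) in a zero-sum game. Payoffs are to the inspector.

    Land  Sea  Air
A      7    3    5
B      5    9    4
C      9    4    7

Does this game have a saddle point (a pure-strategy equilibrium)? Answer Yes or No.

Row minima: A → 3, B → 4, C → 4; maximin = 4.
Column maxima: Land → 9, Sea → 9, Air → 7; minimax = 7.
4 ≠ 7, so no pure-strategy equilibrium exists.

No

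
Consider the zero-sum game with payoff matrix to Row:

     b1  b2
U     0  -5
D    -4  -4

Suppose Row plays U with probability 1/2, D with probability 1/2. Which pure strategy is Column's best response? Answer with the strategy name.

If Column plays b1, Row's expected payoff is (1/2)·0 + (1/2)·(-4) = -2.
If Column plays b2, Row's expected payoff is (1/2)·(-5) + (1/2)·(-4) = -9/2.
Column minimizes Row's payoff; the smallest is -9/2, so the best response is b2.

b2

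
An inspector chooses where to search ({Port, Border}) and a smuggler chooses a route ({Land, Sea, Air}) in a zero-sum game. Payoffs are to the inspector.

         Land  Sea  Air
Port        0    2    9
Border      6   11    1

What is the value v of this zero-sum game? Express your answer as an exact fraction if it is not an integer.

Row minima: Port → 0, Border → 1; maximin = 1.
Column maxima: Land → 6, Sea → 11, Air → 9; minimax = 6.
1 ≠ 6, so there is no saddle point; optimal play is mixed.
Sea is strictly dominated by Land (it gives the inspector strictly more in every row), so the smuggler never plays it.
On the remaining 2×2 (Port, Border vs Land, Air):
Let the inspector play Port with probability p. Expected payoff against Land: 0p + 6(1−p) = −6p + 6; against Air: 9p + 1(1−p) = 8p + 1.
Setting these equal: −6p + 6 = 8p + 1 ⇒ −14p = -5 ⇒ p = 5/14, and the value is (-6)·(5/14) + 6 = 27/7.
For the smuggler: with q = P(Land), equating Port's and Border's payoffs gives −9q + 9 = 5q + 1 ⇒ q = 4/7.

27/7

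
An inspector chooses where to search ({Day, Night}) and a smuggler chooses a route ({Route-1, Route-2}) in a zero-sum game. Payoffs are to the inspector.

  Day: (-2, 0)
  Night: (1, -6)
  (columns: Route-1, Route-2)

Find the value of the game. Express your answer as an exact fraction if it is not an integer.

Row minima: Day → -2, Night → -6; maximin = -2.
Column maxima: Route-1 → 1, Route-2 → 0; minimax = 0.
-2 ≠ 0, so there is no saddle point; optimal play is mixed.
Let the inspector play Day with probability p. Expected payoff against Route-1: (-2)p + 1(1−p) = −3p + 1; against Route-2: 0p + (-6)(1−p) = 6p − 6.
Setting these equal: −3p + 1 = 6p − 6 ⇒ −9p = -7 ⇒ p = 7/9, and the value is (-3)·(7/9) + 1 = -4/3.
For the smuggler: with q = P(Route-1), equating Day's and Night's payoffs gives −2q = 7q − 6 ⇒ q = 2/3.

-4/3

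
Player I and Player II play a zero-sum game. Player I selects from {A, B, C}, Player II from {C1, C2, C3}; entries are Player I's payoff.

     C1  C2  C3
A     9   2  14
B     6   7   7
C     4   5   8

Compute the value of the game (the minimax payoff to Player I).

51/8

Row minima: A → 2, B → 6, C → 4; maximin = 6.
Column maxima: C1 → 9, C2 → 7, C3 → 14; minimax = 7.
6 ≠ 7, so there is no saddle point; optimal play is mixed.
C3 is strictly dominated by C1 (it gives Player I strictly more in every row), so Player II never plays it.
With C3 eliminated, C is strictly dominated by B (B gives Player I strictly more in every remaining column), so Player I never plays it.
On the remaining 2×2 (A, B vs C1, C2):
Let Player I play A with probability p. Expected payoff against C1: 9p + 6(1−p) = 3p + 6; against C2: 2p + 7(1−p) = −5p + 7.
Setting these equal: 3p + 6 = −5p + 7 ⇒ 8p = 1 ⇒ p = 1/8, and the value is (3)·(1/8) + 6 = 51/8.
For Player II: with q = P(C1), equating A's and B's payoffs gives 7q + 2 = −q + 7 ⇒ q = 5/8.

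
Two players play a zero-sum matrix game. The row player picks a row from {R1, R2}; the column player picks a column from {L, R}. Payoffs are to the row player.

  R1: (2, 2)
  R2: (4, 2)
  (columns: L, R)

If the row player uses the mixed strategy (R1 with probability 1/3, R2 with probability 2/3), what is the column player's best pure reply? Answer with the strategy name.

If the column player plays L, the row player's expected payoff is (1/3)·2 + (2/3)·4 = 10/3.
If the column player plays R, the row player's expected payoff is (1/3)·2 + (2/3)·2 = 2.
The column player minimizes the row player's payoff; the smallest is 2, so the best response is R.

R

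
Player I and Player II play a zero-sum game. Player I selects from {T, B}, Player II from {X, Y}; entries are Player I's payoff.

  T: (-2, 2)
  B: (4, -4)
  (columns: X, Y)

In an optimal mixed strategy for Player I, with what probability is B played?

1/3

Row minima: T → -2, B → -4; maximin = -2.
Column maxima: X → 4, Y → 2; minimax = 2.
-2 ≠ 2, so there is no saddle point; optimal play is mixed.
Let Player I play T with probability p. Expected payoff against X: (-2)p + 4(1−p) = −6p + 4; against Y: 2p + (-4)(1−p) = 6p − 4.
Setting these equal: −6p + 4 = 6p − 4 ⇒ −12p = -8 ⇒ p = 2/3, and the value is (-6)·(2/3) + 4 = 0.
For Player II: with q = P(X), equating T's and B's payoffs gives −4q + 2 = 8q − 4 ⇒ q = 1/2.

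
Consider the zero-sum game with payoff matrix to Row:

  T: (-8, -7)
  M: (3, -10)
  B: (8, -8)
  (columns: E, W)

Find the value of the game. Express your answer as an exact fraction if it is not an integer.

Row minima: T → -8, M → -10, B → -8; maximin = -8.
Column maxima: E → 8, W → -7; minimax = -7.
-8 ≠ -7, so there is no saddle point; optimal play is mixed.
M is strictly dominated by B, so Row never plays it.
On the remaining 2×2 (T, B vs E, W):
Let Row play T with probability p. Expected payoff against E: (-8)p + 8(1−p) = −16p + 8; against W: (-7)p + (-8)(1−p) = p − 8.
Setting these equal: −16p + 8 = p − 8 ⇒ −17p = -16 ⇒ p = 16/17, and the value is (-16)·(16/17) + 8 = -120/17.
For Column: with q = P(E), equating T's and B's payoffs gives −q − 7 = 16q − 8 ⇒ q = 1/17.

-120/17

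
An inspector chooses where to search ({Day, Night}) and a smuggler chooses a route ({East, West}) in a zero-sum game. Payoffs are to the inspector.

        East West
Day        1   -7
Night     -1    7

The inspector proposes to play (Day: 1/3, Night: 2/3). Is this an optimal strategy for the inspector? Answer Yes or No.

Against East this mix gives (1/3)·1 + (2/3)·(-1) = -1/3.
Against West this mix gives (1/3)·(-7) + (2/3)·7 = 7/3.
The smuggler will play East, holding the inspector to -1/3. Shifting weight toward the row that does better against East would raise this floor (the equalizing mix achieves 0 against both East and West), so the proposed strategy is not optimal.

No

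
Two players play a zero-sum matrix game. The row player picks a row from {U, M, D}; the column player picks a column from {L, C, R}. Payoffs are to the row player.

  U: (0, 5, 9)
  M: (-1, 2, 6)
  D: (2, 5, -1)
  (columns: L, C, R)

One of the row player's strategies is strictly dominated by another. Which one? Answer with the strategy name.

U gives a strictly higher payoff than M against every column: 0 > -1, 5 > 2, 9 > 6.
So M is strictly dominated and the row player never plays it.

M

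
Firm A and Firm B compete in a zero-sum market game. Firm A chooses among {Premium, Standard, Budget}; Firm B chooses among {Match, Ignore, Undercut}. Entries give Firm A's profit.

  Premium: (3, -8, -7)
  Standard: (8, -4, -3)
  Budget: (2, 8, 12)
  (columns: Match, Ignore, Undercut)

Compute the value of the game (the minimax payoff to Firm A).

Row minima: Premium → -8, Standard → -4, Budget → 2; maximin = 2.
Column maxima: Match → 8, Ignore → 8, Undercut → 12; minimax = 8.
2 ≠ 8, so there is no saddle point; optimal play is mixed.
Premium is strictly dominated by Standard, so Firm A never plays it.
Undercut is strictly dominated by Ignore (it gives Firm A strictly more in every row), so Firm B never plays it.
On the remaining 2×2 (Standard, Budget vs Match, Ignore):
Let Firm A play Standard with probability p. Expected payoff against Match: 8p + 2(1−p) = 6p + 2; against Ignore: (-4)p + 8(1−p) = −12p + 8.
Setting these equal: 6p + 2 = −12p + 8 ⇒ 18p = 6 ⇒ p = 1/3, and the value is (6)·(1/3) + 2 = 4.
For Firm B: with q = P(Match), equating Standard's and Budget's payoffs gives 12q − 4 = −6q + 8 ⇒ q = 2/3.

4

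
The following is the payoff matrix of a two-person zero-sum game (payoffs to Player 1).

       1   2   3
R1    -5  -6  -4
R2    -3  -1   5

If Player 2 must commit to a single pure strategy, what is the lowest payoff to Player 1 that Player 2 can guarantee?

-3

Column maxima: 1 → -3, 2 → -1, 3 → 5.
The smallest of these is -3.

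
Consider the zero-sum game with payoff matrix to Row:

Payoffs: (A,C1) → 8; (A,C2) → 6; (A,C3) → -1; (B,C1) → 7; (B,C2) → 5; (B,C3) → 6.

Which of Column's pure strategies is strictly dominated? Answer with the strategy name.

C1

C2 holds Row's payoff strictly below C1 in every row: 6 < 8, 5 < 7.
So C1 is strictly dominated for Column.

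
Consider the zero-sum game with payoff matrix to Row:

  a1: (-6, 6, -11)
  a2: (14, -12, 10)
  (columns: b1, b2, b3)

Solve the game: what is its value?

Row minima: a1 → -11, a2 → -12; maximin = -11.
Column maxima: b1 → 14, b2 → 6, b3 → 10; minimax = 6.
-11 ≠ 6, so there is no saddle point; optimal play is mixed.
b1 is strictly dominated by b3 (it gives Row strictly more in every row), so Column never plays it.
On the remaining 2×2 (a1, a2 vs b2, b3):
Let Row play a1 with probability p. Expected payoff against b2: 6p + (-12)(1−p) = 18p − 12; against b3: (-11)p + 10(1−p) = −21p + 10.
Setting these equal: 18p − 12 = −21p + 10 ⇒ 39p = 22 ⇒ p = 22/39, and the value is (18)·(22/39) − 12 = -24/13.
For Column: with q = P(b2), equating a1's and a2's payoffs gives 17q − 11 = −22q + 10 ⇒ q = 7/13.

-24/13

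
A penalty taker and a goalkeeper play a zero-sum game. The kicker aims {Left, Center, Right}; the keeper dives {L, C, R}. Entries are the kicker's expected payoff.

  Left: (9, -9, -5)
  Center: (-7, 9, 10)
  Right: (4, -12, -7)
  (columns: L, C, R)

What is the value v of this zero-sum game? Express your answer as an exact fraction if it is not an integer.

9/17

Row minima: Left → -9, Center → -7, Right → -12; maximin = -7.
Column maxima: L → 9, C → 9, R → 10; minimax = 9.
-7 ≠ 9, so there is no saddle point; optimal play is mixed.
Right is strictly dominated by Left, so the kicker never plays it.
R is strictly dominated by C (it gives the kicker strictly more in every row), so the keeper never plays it.
On the remaining 2×2 (Left, Center vs L, C):
Let the kicker play Left with probability p. Expected payoff against L: 9p + (-7)(1−p) = 16p − 7; against C: (-9)p + 9(1−p) = −18p + 9.
Setting these equal: 16p − 7 = −18p + 9 ⇒ 34p = 16 ⇒ p = 8/17, and the value is (16)·(8/17) − 7 = 9/17.
For the keeper: with q = P(L), equating Left's and Center's payoffs gives 18q − 9 = −16q + 9 ⇒ q = 9/17.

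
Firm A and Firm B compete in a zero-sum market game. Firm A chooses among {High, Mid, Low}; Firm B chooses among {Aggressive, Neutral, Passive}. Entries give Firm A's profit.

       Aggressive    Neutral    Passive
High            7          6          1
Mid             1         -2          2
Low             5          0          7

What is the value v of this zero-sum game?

Row minima: High → 1, Mid → -2, Low → 0; maximin = 1.
Column maxima: Aggressive → 7, Neutral → 6, Passive → 7; minimax = 6.
1 ≠ 6, so there is no saddle point; optimal play is mixed.
Mid is strictly dominated by Low, so Firm A never plays it.
Aggressive is strictly dominated by Neutral (it gives Firm A strictly more in every row), so Firm B never plays it.
On the remaining 2×2 (High, Low vs Neutral, Passive):
Let Firm A play High with probability p. Expected payoff against Neutral: 6p + 0(1−p) = 6p; against Passive: 1p + 7(1−p) = −6p + 7.
Setting these equal: 6p = −6p + 7 ⇒ 12p = 7 ⇒ p = 7/12, and the value is (6)·(7/12) = 7/2.
For Firm B: with q = P(Neutral), equating High's and Low's payoffs gives 5q + 1 = −7q + 7 ⇒ q = 1/2.

7/2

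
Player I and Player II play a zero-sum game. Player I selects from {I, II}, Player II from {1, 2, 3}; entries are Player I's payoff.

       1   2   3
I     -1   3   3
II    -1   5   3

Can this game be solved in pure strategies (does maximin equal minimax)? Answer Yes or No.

Yes

Row minima: I → -1, II → -1; maximin = -1.
Column maxima: 1 → -1, 2 → 5, 3 → 3; minimax = -1.
maximin = minimax = -1, so a saddle point exists.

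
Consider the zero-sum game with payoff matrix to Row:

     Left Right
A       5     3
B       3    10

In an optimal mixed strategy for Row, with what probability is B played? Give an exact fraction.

2/9

Row minima: A → 3, B → 3; maximin = 3.
Column maxima: Left → 5, Right → 10; minimax = 5.
3 ≠ 5, so there is no saddle point; optimal play is mixed.
Let Row play A with probability p. Expected payoff against Left: 5p + 3(1−p) = 2p + 3; against Right: 3p + 10(1−p) = −7p + 10.
Setting these equal: 2p + 3 = −7p + 10 ⇒ 9p = 7 ⇒ p = 7/9, and the value is (2)·(7/9) + 3 = 41/9.
For Column: with q = P(Left), equating A's and B's payoffs gives 2q + 3 = −7q + 10 ⇒ q = 7/9.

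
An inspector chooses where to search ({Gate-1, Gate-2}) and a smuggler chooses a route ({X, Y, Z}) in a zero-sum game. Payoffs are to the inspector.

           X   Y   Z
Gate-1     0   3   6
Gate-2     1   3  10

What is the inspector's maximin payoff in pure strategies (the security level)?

Row minima: Gate-1 → 0, Gate-2 → 1.
The best of these is 1.

1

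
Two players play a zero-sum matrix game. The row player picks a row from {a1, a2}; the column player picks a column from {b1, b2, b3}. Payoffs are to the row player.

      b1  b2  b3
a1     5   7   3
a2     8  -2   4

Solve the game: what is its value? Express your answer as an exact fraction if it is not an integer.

17/5

Row minima: a1 → 3, a2 → -2; maximin = 3.
Column maxima: b1 → 8, b2 → 7, b3 → 4; minimax = 4.
3 ≠ 4, so there is no saddle point; optimal play is mixed.
b1 is strictly dominated by b3 (it gives the row player strictly more in every row), so the column player never plays it.
On the remaining 2×2 (a1, a2 vs b2, b3):
Let the row player play a1 with probability p. Expected payoff against b2: 7p + (-2)(1−p) = 9p − 2; against b3: 3p + 4(1−p) = −p + 4.
Setting these equal: 9p − 2 = −p + 4 ⇒ 10p = 6 ⇒ p = 3/5, and the value is (9)·(3/5) − 2 = 17/5.
For the column player: with q = P(b2), equating a1's and a2's payoffs gives 4q + 3 = −6q + 4 ⇒ q = 1/10.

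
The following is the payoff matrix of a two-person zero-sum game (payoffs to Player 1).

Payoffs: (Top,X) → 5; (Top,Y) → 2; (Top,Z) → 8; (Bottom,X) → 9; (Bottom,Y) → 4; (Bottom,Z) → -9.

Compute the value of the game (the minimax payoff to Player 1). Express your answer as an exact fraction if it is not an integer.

Row minima: Top → 2, Bottom → -9; maximin = 2.
Column maxima: X → 9, Y → 4, Z → 8; minimax = 4.
2 ≠ 4, so there is no saddle point; optimal play is mixed.
X is strictly dominated by Y (it gives Player 1 strictly more in every row), so Player 2 never plays it.
On the remaining 2×2 (Top, Bottom vs Y, Z):
Let Player 1 play Top with probability p. Expected payoff against Y: 2p + 4(1−p) = −2p + 4; against Z: 8p + (-9)(1−p) = 17p − 9.
Setting these equal: −2p + 4 = 17p − 9 ⇒ −19p = -13 ⇒ p = 13/19, and the value is (-2)·(13/19) + 4 = 50/19.
For Player 2: with q = P(Y), equating Top's and Bottom's payoffs gives −6q + 8 = 13q − 9 ⇒ q = 17/19.

50/19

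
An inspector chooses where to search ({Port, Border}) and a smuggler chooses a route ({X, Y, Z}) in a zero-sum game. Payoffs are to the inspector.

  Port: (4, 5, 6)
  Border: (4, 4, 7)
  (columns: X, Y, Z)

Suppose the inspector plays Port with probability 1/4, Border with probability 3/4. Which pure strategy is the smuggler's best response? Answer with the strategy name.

If the smuggler plays X, the inspector's expected payoff is (1/4)·4 + (3/4)·4 = 4.
If the smuggler plays Y, the inspector's expected payoff is (1/4)·5 + (3/4)·4 = 17/4.
If the smuggler plays Z, the inspector's expected payoff is (1/4)·6 + (3/4)·7 = 27/4.
The smuggler minimizes the inspector's payoff; the smallest is 4, so the best response is X.

X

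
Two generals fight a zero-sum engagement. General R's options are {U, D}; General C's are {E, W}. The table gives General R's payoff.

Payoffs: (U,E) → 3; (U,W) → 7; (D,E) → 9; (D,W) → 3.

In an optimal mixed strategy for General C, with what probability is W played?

3/5

Row minima: U → 3, D → 3; maximin = 3.
Column maxima: E → 9, W → 7; minimax = 7.
3 ≠ 7, so there is no saddle point; optimal play is mixed.
Let General R play U with probability p. Expected payoff against E: 3p + 9(1−p) = −6p + 9; against W: 7p + 3(1−p) = 4p + 3.
Setting these equal: −6p + 9 = 4p + 3 ⇒ −10p = -6 ⇒ p = 3/5, and the value is (-6)·(3/5) + 9 = 27/5.
For General C: with q = P(E), equating U's and D's payoffs gives −4q + 7 = 6q + 3 ⇒ q = 2/5.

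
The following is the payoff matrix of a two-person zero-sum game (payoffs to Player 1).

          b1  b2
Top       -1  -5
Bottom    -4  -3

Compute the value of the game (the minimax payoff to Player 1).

-17/5

Row minima: Top → -5, Bottom → -4; maximin = -4.
Column maxima: b1 → -1, b2 → -3; minimax = -3.
-4 ≠ -3, so there is no saddle point; optimal play is mixed.
Let Player 1 play Top with probability p. Expected payoff against b1: (-1)p + (-4)(1−p) = 3p − 4; against b2: (-5)p + (-3)(1−p) = −2p − 3.
Setting these equal: 3p − 4 = −2p − 3 ⇒ 5p = 1 ⇒ p = 1/5, and the value is (3)·(1/5) − 4 = -17/5.
For Player 2: with q = P(b1), equating Top's and Bottom's payoffs gives 4q − 5 = −q − 3 ⇒ q = 2/5.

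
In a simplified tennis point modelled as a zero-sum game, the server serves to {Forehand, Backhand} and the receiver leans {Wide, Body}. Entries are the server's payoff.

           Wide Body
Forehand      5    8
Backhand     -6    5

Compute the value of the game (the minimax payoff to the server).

5

Row minima: Forehand → 5, Backhand → -6; maximin = 5.
Column maxima: Wide → 5, Body → 8; minimax = 5.
Since maximin = minimax = 5, there is a saddle point and the value is 5.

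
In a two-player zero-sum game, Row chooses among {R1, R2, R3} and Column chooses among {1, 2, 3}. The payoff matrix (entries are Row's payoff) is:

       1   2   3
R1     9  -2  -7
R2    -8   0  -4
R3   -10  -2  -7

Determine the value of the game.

Row minima: R1 → -7, R2 → -8, R3 → -10; maximin = -7.
Column maxima: 1 → 9, 2 → 0, 3 → -4; minimax = -4.
-7 ≠ -4, so there is no saddle point; optimal play is mixed.
R3 is strictly dominated by R2, so Row never plays it.
2 is strictly dominated by 3 (it gives Row strictly more in every row), so Column never plays it.
On the remaining 2×2 (R1, R2 vs 1, 3):
Let Row play R1 with probability p. Expected payoff against 1: 9p + (-8)(1−p) = 17p − 8; against 3: (-7)p + (-4)(1−p) = −3p − 4.
Setting these equal: 17p − 8 = −3p − 4 ⇒ 20p = 4 ⇒ p = 1/5, and the value is (17)·(1/5) − 8 = -23/5.
For Column: with q = P(1), equating R1's and R2's payoffs gives 16q − 7 = −4q − 4 ⇒ q = 3/20.

-23/5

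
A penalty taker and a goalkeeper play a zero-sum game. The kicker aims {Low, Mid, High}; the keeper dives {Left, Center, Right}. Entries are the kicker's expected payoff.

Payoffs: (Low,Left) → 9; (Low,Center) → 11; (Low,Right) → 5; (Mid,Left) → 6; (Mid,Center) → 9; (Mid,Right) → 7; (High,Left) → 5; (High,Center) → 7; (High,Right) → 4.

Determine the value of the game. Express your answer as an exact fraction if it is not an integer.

33/5

Row minima: Low → 5, Mid → 6, High → 4; maximin = 6.
Column maxima: Left → 9, Center → 11, Right → 7; minimax = 7.
6 ≠ 7, so there is no saddle point; optimal play is mixed.
High is strictly dominated by Low, so the kicker never plays it.
Center is strictly dominated by Left (it gives the kicker strictly more in every row), so the keeper never plays it.
On the remaining 2×2 (Low, Mid vs Left, Right):
Let the kicker play Low with probability p. Expected payoff against Left: 9p + 6(1−p) = 3p + 6; against Right: 5p + 7(1−p) = −2p + 7.
Setting these equal: 3p + 6 = −2p + 7 ⇒ 5p = 1 ⇒ p = 1/5, and the value is (3)·(1/5) + 6 = 33/5.
For the keeper: with q = P(Left), equating Low's and Mid's payoffs gives 4q + 5 = −q + 7 ⇒ q = 2/5.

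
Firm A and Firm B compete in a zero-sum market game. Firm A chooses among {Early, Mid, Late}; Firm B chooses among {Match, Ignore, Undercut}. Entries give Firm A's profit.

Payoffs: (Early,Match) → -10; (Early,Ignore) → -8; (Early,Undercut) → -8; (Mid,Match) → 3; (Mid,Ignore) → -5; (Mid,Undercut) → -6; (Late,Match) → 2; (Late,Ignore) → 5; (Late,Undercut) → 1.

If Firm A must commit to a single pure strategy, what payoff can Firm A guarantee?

Row minima: Early → -10, Mid → -6, Late → 1.
The best of these is 1.

1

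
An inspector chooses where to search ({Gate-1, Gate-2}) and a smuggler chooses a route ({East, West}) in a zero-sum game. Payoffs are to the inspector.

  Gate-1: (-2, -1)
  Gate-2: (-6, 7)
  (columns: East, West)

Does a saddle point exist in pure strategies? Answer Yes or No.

Yes

Row minima: Gate-1 → -2, Gate-2 → -6; maximin = -2.
Column maxima: East → -2, West → 7; minimax = -2.
maximin = minimax = -2, so a saddle point exists.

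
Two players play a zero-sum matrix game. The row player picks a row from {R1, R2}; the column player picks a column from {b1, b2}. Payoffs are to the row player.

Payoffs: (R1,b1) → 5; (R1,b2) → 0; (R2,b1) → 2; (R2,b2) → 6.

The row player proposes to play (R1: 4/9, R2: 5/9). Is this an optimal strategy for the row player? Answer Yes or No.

Against b1 this mix gives (4/9)·5 + (5/9)·2 = 10/3.
Against b2 this mix gives (4/9)·0 + (5/9)·6 = 10/3.
All of the column player's active replies (b1, b2) yield 10/3, and no column does worse for the row player. The mix makes the column player indifferent and guarantees 10/3, so it is optimal.

Yes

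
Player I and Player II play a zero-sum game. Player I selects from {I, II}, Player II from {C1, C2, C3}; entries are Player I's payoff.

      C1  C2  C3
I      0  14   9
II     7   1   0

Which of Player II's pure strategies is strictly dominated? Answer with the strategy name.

C2

C3 holds Player I's payoff strictly below C2 in every row: 9 < 14, 0 < 1.
So C2 is strictly dominated for Player II.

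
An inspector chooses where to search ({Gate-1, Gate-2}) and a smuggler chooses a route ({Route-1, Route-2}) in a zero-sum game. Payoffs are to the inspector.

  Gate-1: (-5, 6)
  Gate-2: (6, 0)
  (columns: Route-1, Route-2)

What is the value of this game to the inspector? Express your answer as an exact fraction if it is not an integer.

36/17

Row minima: Gate-1 → -5, Gate-2 → 0; maximin = 0.
Column maxima: Route-1 → 6, Route-2 → 6; minimax = 6.
0 ≠ 6, so there is no saddle point; optimal play is mixed.
Let the inspector play Gate-1 with probability p. Expected payoff against Route-1: (-5)p + 6(1−p) = −11p + 6; against Route-2: 6p + 0(1−p) = 6p.
Setting these equal: −11p + 6 = 6p ⇒ −17p = -6 ⇒ p = 6/17, and the value is (-11)·(6/17) + 6 = 36/17.
For the smuggler: with q = P(Route-1), equating Gate-1's and Gate-2's payoffs gives −11q + 6 = 6q ⇒ q = 6/17.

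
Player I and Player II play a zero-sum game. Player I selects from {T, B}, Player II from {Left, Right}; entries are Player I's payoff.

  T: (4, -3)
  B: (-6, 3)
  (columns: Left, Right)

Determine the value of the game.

Row minima: T → -3, B → -6; maximin = -3.
Column maxima: Left → 4, Right → 3; minimax = 3.
-3 ≠ 3, so there is no saddle point; optimal play is mixed.
Let Player I play T with probability p. Expected payoff against Left: 4p + (-6)(1−p) = 10p − 6; against Right: (-3)p + 3(1−p) = −6p + 3.
Setting these equal: 10p − 6 = −6p + 3 ⇒ 16p = 9 ⇒ p = 9/16, and the value is (10)·(9/16) − 6 = -3/8.
For Player II: with q = P(Left), equating T's and B's payoffs gives 7q − 3 = −9q + 3 ⇒ q = 3/8.

-3/8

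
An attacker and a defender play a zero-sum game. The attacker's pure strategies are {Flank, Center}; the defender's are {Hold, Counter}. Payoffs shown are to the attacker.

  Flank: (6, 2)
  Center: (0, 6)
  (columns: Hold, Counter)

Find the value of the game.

18/5

Row minima: Flank → 2, Center → 0; maximin = 2.
Column maxima: Hold → 6, Counter → 6; minimax = 6.
2 ≠ 6, so there is no saddle point; optimal play is mixed.
Let the attacker play Flank with probability p. Expected payoff against Hold: 6p + 0(1−p) = 6p; against Counter: 2p + 6(1−p) = −4p + 6.
Setting these equal: 6p = −4p + 6 ⇒ 10p = 6 ⇒ p = 3/5, and the value is (6)·(3/5) = 18/5.
For the defender: with q = P(Hold), equating Flank's and Center's payoffs gives 4q + 2 = −6q + 6 ⇒ q = 2/5.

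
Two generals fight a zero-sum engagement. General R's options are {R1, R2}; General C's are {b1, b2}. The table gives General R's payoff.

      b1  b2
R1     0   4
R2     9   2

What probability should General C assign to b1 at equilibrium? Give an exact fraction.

Row minima: R1 → 0, R2 → 2; maximin = 2.
Column maxima: b1 → 9, b2 → 4; minimax = 4.
2 ≠ 4, so there is no saddle point; optimal play is mixed.
Let General R play R1 with probability p. Expected payoff against b1: 0p + 9(1−p) = −9p + 9; against b2: 4p + 2(1−p) = 2p + 2.
Setting these equal: −9p + 9 = 2p + 2 ⇒ −11p = -7 ⇒ p = 7/11, and the value is (-9)·(7/11) + 9 = 36/11.
For General C: with q = P(b1), equating R1's and R2's payoffs gives −4q + 4 = 7q + 2 ⇒ q = 2/11.

2/11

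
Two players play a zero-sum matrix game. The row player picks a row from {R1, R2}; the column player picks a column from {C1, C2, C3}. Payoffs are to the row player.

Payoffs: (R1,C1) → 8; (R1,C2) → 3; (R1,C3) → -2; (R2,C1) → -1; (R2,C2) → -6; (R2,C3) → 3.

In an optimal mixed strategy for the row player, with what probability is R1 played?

Row minima: R1 → -2, R2 → -6; maximin = -2.
Column maxima: C1 → 8, C2 → 3, C3 → 3; minimax = 3.
-2 ≠ 3, so there is no saddle point; optimal play is mixed.
C1 is strictly dominated by C2 (it gives the row player strictly more in every row), so the column player never plays it.
On the remaining 2×2 (R1, R2 vs C2, C3):
Let the row player play R1 with probability p. Expected payoff against C2: 3p + (-6)(1−p) = 9p − 6; against C3: (-2)p + 3(1−p) = −5p + 3.
Setting these equal: 9p − 6 = −5p + 3 ⇒ 14p = 9 ⇒ p = 9/14, and the value is (9)·(9/14) − 6 = -3/14.
For the column player: with q = P(C2), equating R1's and R2's payoffs gives 5q − 2 = −9q + 3 ⇒ q = 5/14.

9/14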